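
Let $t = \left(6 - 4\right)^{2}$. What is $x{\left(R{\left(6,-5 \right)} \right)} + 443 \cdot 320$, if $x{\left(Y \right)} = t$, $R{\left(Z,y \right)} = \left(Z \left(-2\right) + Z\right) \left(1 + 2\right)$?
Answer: $141764$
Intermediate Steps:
$R{\left(Z,y \right)} = - 3 Z$ ($R{\left(Z,y \right)} = \left(- 2 Z + Z\right) 3 = - Z 3 = - 3 Z$)
$t = 4$ ($t = 2^{2} = 4$)
$x{\left(Y \right)} = 4$
$x{\left(R{\left(6,-5 \right)} \right)} + 443 \cdot 320 = 4 + 443 \cdot 320 = 4 + 141760 = 141764$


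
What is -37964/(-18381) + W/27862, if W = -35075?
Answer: 413039393/512131422 ≈ 0.80651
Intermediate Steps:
-37964/(-18381) + W/27862 = -37964/(-18381) - 35075/27862 = -37964*(-1/18381) - 35075*1/27862 = 37964/18381 - 35075/27862 = 413039393/512131422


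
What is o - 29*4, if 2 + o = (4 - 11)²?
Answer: -69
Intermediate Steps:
o = 47 (o = -2 + (4 - 11)² = -2 + (-7)² = -2 + 49 = 47)
o - 29*4 = 47 - 29*4 = 47 - 116 = -69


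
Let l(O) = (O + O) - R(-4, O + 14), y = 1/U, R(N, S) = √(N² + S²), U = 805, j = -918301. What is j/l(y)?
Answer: 1478464610/137403837 + 739232305*√137403841/137403837 ≈ 63075.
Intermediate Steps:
y = 1/805 ≈ 0.0012422
l(O) = -√(16 + (14 + O)²) + 2*O (l(O) = (O + O) - √((-4)² + (O + 14)²) = 2*O - √(16 + (14 + O)²) = -√(16 + (14 + O)²) + 2*O)
j/l(y) = -918301/(-√(16 + (14 + 1/805)²) + 2*(1/805)) = -918301/(-√(16 + (11271/805)²) + 2/805) = -918301/(-√(16 + 127035441/648025) + 2/805) = -918301/(-√(137403841/648025) + 2/805) = -918301/(-√137403841/805 + 2/805) = -918301/(2/805 - √137403841/805)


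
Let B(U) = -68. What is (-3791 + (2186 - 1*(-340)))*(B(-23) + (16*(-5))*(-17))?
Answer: -1634380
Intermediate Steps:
(-3791 + (2186 - 1*(-340)))*(B(-23) + (16*(-5))*(-17)) = (-3791 + (2186 - 1*(-340)))*(-68 + (16*(-5))*(-17)) = (-3791 + (2186 + 340))*(-68 - 80*(-17)) = (-3791 + 2526)*(-68 + 1360) = -1265*1292 = -1634380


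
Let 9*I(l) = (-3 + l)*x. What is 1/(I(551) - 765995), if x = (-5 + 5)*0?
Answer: -1/765995 ≈ -1.3055e-6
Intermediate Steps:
x = 0 (x = 0*0 = 0)
I(l) = 0 (I(l) = ((-3 + l)*0)/9 = (⅑)*0 = 0)
1/(I(551) - 765995) = 1/(0 - 765995) = 1/(-765995) = -1/765995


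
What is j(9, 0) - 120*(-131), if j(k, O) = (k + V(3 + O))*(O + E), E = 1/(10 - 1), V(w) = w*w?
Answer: 15722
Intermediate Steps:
V(w) = w²
E = ⅑ (E = 1/9 = ⅑ ≈ 0.11111)
j(k, O) = (⅑ + O)*(k + (3 + O)²) (j(k, O) = (k + (3 + O)²)*(O + ⅑) = (k + (3 + O)²)*(⅑ + O) = (⅑ + O)*(k + (3 + O)²))
j(9, 0) - 120*(-131) = ((⅑)*9 + (3 + 0)²/9 + 0*9 + 0*(3 + 0)²) - 120*(-131) = (1 + (⅑)*3² + 0 + 0*3²) + 15720 = (1 + (⅑)*9 + 0 + 0*9) + 15720 = (1 + 1 + 0 + 0) + 15720 = 2 + 15720 = 15722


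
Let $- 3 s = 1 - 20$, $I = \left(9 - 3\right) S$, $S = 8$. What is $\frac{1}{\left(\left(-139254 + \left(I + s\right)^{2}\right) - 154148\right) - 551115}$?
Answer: $- \frac{9}{7574084} \approx -1.1883 \cdot 10^{-6}$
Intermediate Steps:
$I = 48$ ($I = \left(9 - 3\right) 8 = 6 \cdot 8 = 48$)
$s = \frac{19}{3}$ ($s = - \frac{1 - 20}{3} = \left(- \frac{1}{3}\right) \left(-19\right) = \frac{19}{3} \approx 6.3333$)
$\frac{1}{\left(\left(-139254 + \left(I + s\right)^{2}\right) - 154148\right) - 551115} = \frac{1}{\left(\left(-139254 + \left(48 + \frac{19}{3}\right)^{2}\right) - 154148\right) - 551115} = \frac{1}{\left(\left(-139254 + \left(\frac{163}{3}\right)^{2}\right) - 154148\right) - 551115} = \frac{1}{\left(\left(-139254 + \frac{26569}{9}\right) - 154148\right) - 551115} = \frac{1}{\left(- \frac{1226717}{9} - 154148\right) - 551115} = \frac{1}{- \frac{2614049}{9} - 551115} = \frac{1}{- \frac{7574084}{9}} = - \frac{9}{7574084}$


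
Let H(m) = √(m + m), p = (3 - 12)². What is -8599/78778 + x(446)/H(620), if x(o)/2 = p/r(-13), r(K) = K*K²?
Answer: -8599/78778 - 81*√310/681070 ≈ -0.11125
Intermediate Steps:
r(K) = K³
p = 81 (p = (-9)² = 81)
H(m) = √2*√m (H(m) = √(2*m) = √2*√m)
x(o) = -162/2197 (x(o) = 2*(81/((-13)³)) = 2*(81/(-2197)) = 2*(81*(-1/2197)) = 2*(-81/2197) = -162/2197)
-8599/78778 + x(446)/H(620) = -8599/78778 - 162*√310/620/2197 = -8599/78778 - 81*√310/681070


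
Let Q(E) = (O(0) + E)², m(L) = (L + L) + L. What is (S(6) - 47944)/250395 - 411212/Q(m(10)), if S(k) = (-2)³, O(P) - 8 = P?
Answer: -8586222619/30130865 ≈ -284.96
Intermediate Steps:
m(L) = 3*L (m(L) = 2*L + L = 3*L)
O(P) = 8 + P
S(k) = -8
Q(E) = (8 + E)² (Q(E) = ((8 + 0) + E)² = (8 + E)²)
(S(6) - 47944)/250395 - 411212/Q(m(10)) = (-8 - 47944)/250395 - 411212/(8 + 3*10)² = -47952*1/250395 - 411212/(8 + 30)² = -15984/83465 - 411212/(38²) = -15984/83465 - 411212/1444 = -15984/83465 - 411212*1/1444 = -15984/83465 - 102803/361 = -8586222619/30130865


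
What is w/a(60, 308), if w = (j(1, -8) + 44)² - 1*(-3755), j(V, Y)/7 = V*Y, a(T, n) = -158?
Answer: -3899/158 ≈ -24.677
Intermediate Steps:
j(V, Y) = 7*V*Y (j(V, Y) = 7*(V*Y) = 7*V*Y)
w = 3899 (w = (7*1*(-8) + 44)² - 1*(-3755) = (-56 + 44)² + 3755 = (-12)² + 3755 = 144 + 3755 = 3899)
w/a(60, 308) = 3899/(-158) = 3899*(-1/158) = -3899/158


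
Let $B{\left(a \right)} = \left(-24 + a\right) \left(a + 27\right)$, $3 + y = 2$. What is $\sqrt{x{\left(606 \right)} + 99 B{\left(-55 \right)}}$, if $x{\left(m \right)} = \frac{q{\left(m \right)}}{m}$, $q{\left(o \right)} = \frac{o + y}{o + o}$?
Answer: $\frac{\sqrt{321681109882}}{1212} \approx 467.96$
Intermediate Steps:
$y = -1$ ($y = -3 + 2 = -1$)
$q{\left(o \right)} = \frac{-1 + o}{2 o}$ ($q{\left(o \right)} = \frac{o - 1}{o + o} = \frac{-1 + o}{2 o}$)
$B{\left(a \right)} = \left(-24 + a\right) \left(27 + a\right)$
$x{\left(m \right)} = \frac{-1 + m}{2 m^{2}}$ ($x{\left(m \right)} = \frac{\frac{1}{2} \frac{1}{m} \left(-1 + m\right)}{m} = \frac{-1 + m}{2 m^{2}}$)
$\sqrt{x{\left(606 \right)} + 99 B{\left(-55 \right)}} = \sqrt{\frac{-1 + 606}{2 \cdot 367236} + 99 \left(-648 + \left(-55\right)^{2} + 3 \left(-55\right)\right)} = \sqrt{\frac{1}{2} \cdot \frac{1}{367236} \cdot 605 + 99 \left(-648 + 3025 - 165\right)} = \sqrt{\frac{605}{734472} + 99 \cdot 2212} = \sqrt{\frac{605}{734472} + 218988} = \sqrt{\frac{160840554941}{734472}} = \frac{\sqrt{321681109882}}{1212}$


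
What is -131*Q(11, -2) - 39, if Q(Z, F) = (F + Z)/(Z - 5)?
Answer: -471/2 ≈ -235.50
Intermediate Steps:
Q(Z, F) = (F + Z)/(-5 + Z)
-131*Q(11, -2) - 39 = -131*(-2 + 11)/(-5 + 11) - 39 = -131*9/6 - 39 = -131*3/2 - 39 = -393/2 - 39 = -471/2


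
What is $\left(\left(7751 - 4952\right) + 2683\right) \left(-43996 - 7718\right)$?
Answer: $-283496148$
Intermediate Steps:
$\left(\left(7751 - 4952\right) + 2683\right) \left(-43996 - 7718\right) = \left(2799 + 2683\right) \left(-51714\right) = 5482 \left(-51714\right) = -283496148$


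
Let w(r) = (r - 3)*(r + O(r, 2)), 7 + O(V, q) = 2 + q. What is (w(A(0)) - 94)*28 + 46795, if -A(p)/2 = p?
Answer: 44415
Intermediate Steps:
O(V, q) = -5 + q (O(V, q) = -7 + (2 + q) = -5 + q)
A(p) = -2*p
w(r) = (-3 + r)² (w(r) = (r - 3)*(r + (-5 + 2)) = (-3 + r)*(r - 3) = (-3 + r)*(-3 + r) = (-3 + r)²)
(w(A(0)) - 94)*28 + 46795 = ((9 + (-2*0)² - (-12)*0) - 94)*28 + 46795 = ((9 + 0² - 6*0) - 94)*28 + 46795 = ((9 + 0 + 0) - 94)*28 + 46795 = (9 - 94)*28 + 46795 = -85*28 + 46795 = -2380 + 46795 = 44415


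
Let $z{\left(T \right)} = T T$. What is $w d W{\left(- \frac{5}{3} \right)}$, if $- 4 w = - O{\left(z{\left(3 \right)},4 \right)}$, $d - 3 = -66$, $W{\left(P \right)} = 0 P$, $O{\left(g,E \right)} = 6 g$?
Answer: $0$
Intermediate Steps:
$z{\left(T \right)} = T^{2}$
$W{\left(P \right)} = 0$
$d = -63$ ($d = 3 - 66 = -63$)
$w = \frac{27}{2}$ ($w = - \frac{\left(-1\right) 6 \cdot 3^{2}}{4} = - \frac{\left(-1\right) 6 \cdot 9}{4} = - \frac{\left(-1\right) 54}{4} = \left(- \frac{1}{4}\right) \left(-54\right) = \frac{27}{2} \approx 13.5$)
$w d W{\left(- \frac{5}{3} \right)} = \frac{27}{2} \left(-63\right) 0 = \left(- \frac{1701}{2}\right) 0 = 0$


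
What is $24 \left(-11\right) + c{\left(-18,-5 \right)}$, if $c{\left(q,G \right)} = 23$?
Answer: $-241$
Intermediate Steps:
$24 \left(-11\right) + c{\left(-18,-5 \right)} = 24 \left(-11\right) + 23 = -264 + 23 = -241$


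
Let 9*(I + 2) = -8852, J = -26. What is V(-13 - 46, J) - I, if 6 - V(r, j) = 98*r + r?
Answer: 61493/9 ≈ 6832.6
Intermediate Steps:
I = -8870/9 (I = -2 + (1/9)*(-8852) = -2 - 8852/9 = -8870/9 ≈ -985.56)
V(r, j) = 6 - 99*r (V(r, j) = 6 - (98*r + r) = 6 - 99*r)
V(-13 - 46, J) - I = (6 - 99*(-13 - 46)) - 1*(-8870/9) = (6 - 99*(-59)) + 8870/9 = (6 + 5841) + 8870/9 = 5847 + 8870/9 = 61493/9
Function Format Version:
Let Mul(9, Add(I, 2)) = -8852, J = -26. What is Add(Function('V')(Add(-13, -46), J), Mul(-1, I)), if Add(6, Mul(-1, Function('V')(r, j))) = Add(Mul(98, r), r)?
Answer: Rational(61493, 9) ≈ 6832.6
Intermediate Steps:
I = Rational(-8870, 9) (I = Add(-2, Mul(Rational(1, 9), -8852)) = Add(-2, Rational(-8852, 9)) = Rational(-8870, 9) ≈ -985.56)
Function('V')(r, j) = Add(6, Mul(-99, r)) (Function('V')(r, j) = Add(6, Mul(-1, Add(Mul(98, r), r))) = Add(6, Mul(-1, Mul(99, r))) = Add(6, Mul(-99, r)))
Add(Function('V')(Add(-13, -46), J), Mul(-1, I)) = Add(Add(6, Mul(-99, Add(-13, -46))), Mul(-1, Rational(-8870, 9))) = Add(Add(6, Mul(-99, -59)), Rational(8870, 9)) = Add(Add(6, 5841), Rational(8870, 9)) = Add(5847, Rational(8870, 9)) = Rational(61493, 9)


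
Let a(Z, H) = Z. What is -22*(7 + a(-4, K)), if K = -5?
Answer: -66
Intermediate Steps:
-22*(7 + a(-4, K)) = -22*(7 - 4) = -22*3 = -66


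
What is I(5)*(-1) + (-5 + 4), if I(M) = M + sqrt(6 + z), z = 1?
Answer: -6 - sqrt(7) ≈ -8.6458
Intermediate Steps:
I(M) = M + sqrt(7) (I(M) = M + sqrt(6 + 1) = M + sqrt(7))
I(5)*(-1) + (-5 + 4) = (5 + sqrt(7))*(-1) + (-5 + 4) = (-5 - sqrt(7)) - 1 = -6 - sqrt(7)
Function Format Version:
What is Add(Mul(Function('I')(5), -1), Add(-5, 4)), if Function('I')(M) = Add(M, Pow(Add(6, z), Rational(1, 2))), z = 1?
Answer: Add(-6, Mul(-1, Pow(7, Rational(1, 2)))) ≈ -8.6458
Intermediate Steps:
Function('I')(M) = Add(M, Pow(7, Rational(1, 2))) (Function('I')(M) = Add(M, Pow(Add(6, 1), Rational(1, 2))) = Add(M, Pow(7, Rational(1, 2))))
Add(Mul(Function('I')(5), -1), Add(-5, 4)) = Add(Mul(Add(5, Pow(7, Rational(1, 2))), -1), Add(-5, 4)) = Add(Add(-5, Mul(-1, Pow(7, Rational(1, 2)))), -1) = Add(-6, Mul(-1, Pow(7, Rational(1, 2))))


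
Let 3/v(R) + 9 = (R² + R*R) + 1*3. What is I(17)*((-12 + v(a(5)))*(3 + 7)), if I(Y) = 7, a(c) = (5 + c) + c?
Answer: -62125/74 ≈ -839.53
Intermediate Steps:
a(c) = 5 + 2*c
v(R) = 3/(-6 + 2*R²) (v(R) = 3/(-9 + ((R² + R*R) + 1*3)) = 3/(-9 + ((R² + R²) + 3)) = 3/(-9 + (2*R² + 3)) = 3/(-9 + (3 + 2*R²)) = 3/(-6 + 2*R²))
I(17)*((-12 + v(a(5)))*(3 + 7)) = 7*((-12 + 3/(2*(-3 + (5 + 2*5)²)))*(3 + 7)) = 7*((-12 + 3/(2*(-3 + (5 + 10)²)))*10) = 7*((-12 + 3/(2*(-3 + 15²)))*10) = 7*((-12 + 3/(2*(-3 + 225)))*10) = 7*((-12 + (3/2)/222)*10) = 7*((-12 + (3/2)*(1/222))*10) = 7*((-12 + 1/148)*10) = 7*(-1775/148*10) = 7*(-8875/74) = -62125/74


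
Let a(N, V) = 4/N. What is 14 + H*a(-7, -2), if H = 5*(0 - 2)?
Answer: 138/7 ≈ 19.714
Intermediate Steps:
H = -10 (H = 5*(-2) = -10)
14 + H*a(-7, -2) = 14 - 40/(-7) = 14 - 40*(-1)/7 = 14 - 10*(-4/7) = 14 + 40/7 = 138/7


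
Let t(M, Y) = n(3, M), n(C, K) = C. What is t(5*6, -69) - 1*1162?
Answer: -1159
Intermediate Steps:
t(M, Y) = 3
t(5*6, -69) - 1*1162 = 3 - 1*1162 = 3 - 1162 = -1159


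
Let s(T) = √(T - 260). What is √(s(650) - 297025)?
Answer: √(-297025 + √390) ≈ 544.98*I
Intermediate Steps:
s(T) = √(-260 + T)
√(s(650) - 297025) = √(√(-260 + 650) - 297025) = √(√390 - 297025) = √(-297025 + √390)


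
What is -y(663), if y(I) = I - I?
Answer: 0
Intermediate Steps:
y(I) = 0
-y(663) = -1*0 = 0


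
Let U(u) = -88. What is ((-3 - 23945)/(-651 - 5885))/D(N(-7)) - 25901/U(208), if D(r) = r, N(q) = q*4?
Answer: 74030981/251636 ≈ 294.20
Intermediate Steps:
N(q) = 4*q
((-3 - 23945)/(-651 - 5885))/D(N(-7)) - 25901/U(208) = ((-3 - 23945)/(-651 - 5885))/((4*(-7))) - 25901/(-88) = -23948/(-6536)/(-28) - 25901*(-1/88) = -23948*(-1/6536)*(-1/28) + 25901/88 = (5987/1634)*(-1/28) + 25901/88 = -5987/45752 + 25901/88 = 74030981/251636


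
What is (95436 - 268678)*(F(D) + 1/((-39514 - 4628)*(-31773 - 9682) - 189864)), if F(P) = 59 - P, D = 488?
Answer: 67993022635422493/914858373 ≈ 7.4321e+7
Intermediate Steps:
(95436 - 268678)*(F(D) + 1/((-39514 - 4628)*(-31773 - 9682) - 189864)) = (95436 - 268678)*((59 - 1*488) + 1/((-39514 - 4628)*(-31773 - 9682) - 189864)) = -173242*((59 - 488) + 1/(-44142*(-41455) - 189864)) = -173242*(-429 + 1/(1829906610 - 189864)) = -173242*(-429 + 1/1829716746) = -173242*(-784948484033/1829716746) = 67993022635422493/914858373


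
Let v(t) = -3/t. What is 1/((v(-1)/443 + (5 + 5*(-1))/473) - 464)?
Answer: -443/205549 ≈ -0.0021552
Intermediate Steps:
1/((v(-1)/443 + (5 + 5*(-1))/473) - 464) = 1/((-3/(-1)/443 + (5 + 5*(-1))/473) - 464) = 1/((-3*(-1)*(1/443) + (5 - 5)*(1/473)) - 464) = 1/((3*(1/443) + 0*(1/473)) - 464) = 1/((3/443 + 0) - 464) = 1/(3/443 - 464) = 1/(-205549/443) = -443/205549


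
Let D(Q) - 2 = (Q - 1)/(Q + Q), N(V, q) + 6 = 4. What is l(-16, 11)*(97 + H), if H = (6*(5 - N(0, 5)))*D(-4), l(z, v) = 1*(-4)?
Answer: -829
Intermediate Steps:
N(V, q) = -2 (N(V, q) = -6 + 4 = -2)
l(z, v) = -4
D(Q) = 2 + (-1 + Q)/(2*Q) (D(Q) = 2 + (Q - 1)/(Q + Q) = 2 + (-1 + Q)/((2*Q)) = 2 + (-1 + Q)*(1/(2*Q)) = 2 + (-1 + Q)/(2*Q))
H = 441/4 (H = (6*(5 - 1*(-2)))*((½)*(-1 + 5*(-4))/(-4)) = (6*(5 + 2))*((½)*(-¼)*(-1 - 20)) = (6*7)*((½)*(-¼)*(-21)) = 42*(21/8) = 441/4 ≈ 110.25)
l(-16, 11)*(97 + H) = -4*(97 + 441/4) = -4*829/4 = -829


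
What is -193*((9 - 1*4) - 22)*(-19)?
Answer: -62339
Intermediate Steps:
-193*((9 - 1*4) - 22)*(-19) = -193*((9 - 4) - 22)*(-19) = -193*(5 - 22)*(-19) = -(-3281)*(-19) = -193*323 = -62339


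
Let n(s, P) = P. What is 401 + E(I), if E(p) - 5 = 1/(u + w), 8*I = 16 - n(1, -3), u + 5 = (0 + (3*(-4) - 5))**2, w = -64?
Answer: 89321/220 ≈ 406.00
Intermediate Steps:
u = 284 (u = -5 + (0 + (3*(-4) - 5))**2 = -5 + (0 + (-12 - 5))**2 = -5 + (0 - 17)**2 = -5 + (-17)**2 = -5 + 289 = 284)
I = 19/8 (I = (16 - 1*(-3))/8 = (16 + 3)/8 = (1/8)*19 = 19/8 ≈ 2.3750)
E(p) = 1101/220 (E(p) = 5 + 1/(284 - 64) = 5 + 1/220 = 1101/220)
401 + E(I) = 401 + 1101/220 = 89321/220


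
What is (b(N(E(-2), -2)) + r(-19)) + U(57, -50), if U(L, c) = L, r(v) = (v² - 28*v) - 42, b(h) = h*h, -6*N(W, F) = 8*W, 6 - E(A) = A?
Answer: 9196/9 ≈ 1021.8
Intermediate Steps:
E(A) = 6 - A
N(W, F) = -4*W/3
b(h) = h²
r(v) = -42 + v² - 28*v
(b(N(E(-2), -2)) + r(-19)) + U(57, -50) = ((-4*(6 - 1*(-2))/3)² + (-42 + (-19)² - 28*(-19))) + 57 = ((-4*(6 + 2)/3)² + (-42 + 361 + 532)) + 57 = ((-4/3*8)² + 851) + 57 = ((-32/3)² + 851) + 57 = (1024/9 + 851) + 57 = 8683/9 + 57 = 9196/9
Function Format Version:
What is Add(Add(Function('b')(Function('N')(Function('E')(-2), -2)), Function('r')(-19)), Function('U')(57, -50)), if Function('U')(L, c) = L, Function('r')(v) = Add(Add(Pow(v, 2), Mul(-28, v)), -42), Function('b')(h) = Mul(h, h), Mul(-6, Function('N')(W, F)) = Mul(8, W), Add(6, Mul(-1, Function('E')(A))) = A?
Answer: Rational(9196, 9) ≈ 1021.8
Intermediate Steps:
Function('E')(A) = Add(6, Mul(-1, A))
Function('N')(W, F) = Mul(Rational(-4, 3), W) (Function('N')(W, F) = Mul(Rational(-1, 6), Mul(8, W)) = Mul(Rational(-4, 3), W))
Function('b')(h) = Pow(h, 2)
Function('r')(v) = Add(-42, Pow(v, 2), Mul(-28, v))
Add(Add(Function('b')(Function('N')(Function('E')(-2), -2)), Function('r')(-19)), Function('U')(57, -50)) = Add(Add(Pow(Mul(Rational(-4, 3), Add(6, Mul(-1, -2))), 2), Add(-42, Pow(-19, 2), Mul(-28, -19))), 57) = Add(Add(Pow(Mul(Rational(-4, 3), Add(6, 2)), 2), Add(-42, 361, 532)), 57) = Add(Add(Pow(Mul(Rational(-4, 3), 8), 2), 851), 57) = Add(Add(Pow(Rational(-32, 3), 2), 851), 57) = Add(Add(Rational(1024, 9), 851), 57) = Add(Rational(8683, 9), 57) = Rational(9196, 9)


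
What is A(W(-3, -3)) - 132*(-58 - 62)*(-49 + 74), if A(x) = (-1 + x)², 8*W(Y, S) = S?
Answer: 25344121/64 ≈ 3.9600e+5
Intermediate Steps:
W(Y, S) = S/8
A(W(-3, -3)) - 132*(-58 - 62)*(-49 + 74) = (-1 + (⅛)*(-3))² - 132*(-58 - 62)*(-49 + 74) = (-1 - 3/8)² - (-15840)*25 = (-11/8)² - 132*(-3000) = 121/64 + 396000 = 25344121/64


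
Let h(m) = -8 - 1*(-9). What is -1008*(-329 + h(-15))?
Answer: 330624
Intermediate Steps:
h(m) = 1 (h(m) = -8 + 9 = 1)
-1008*(-329 + h(-15)) = -1008*(-329 + 1) = -1008*(-328) = 330624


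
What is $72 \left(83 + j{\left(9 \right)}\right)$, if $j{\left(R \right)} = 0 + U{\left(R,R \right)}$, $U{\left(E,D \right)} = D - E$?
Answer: $5976$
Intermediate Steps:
$j{\left(R \right)} = 0$ ($j{\left(R \right)} = 0 + \left(R - R\right) = 0 + 0 = 0$)
$72 \left(83 + j{\left(9 \right)}\right) = 72 \left(83 + 0\right) = 72 \cdot 83 = 5976$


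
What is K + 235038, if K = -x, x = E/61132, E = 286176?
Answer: 3592014210/15283 ≈ 2.3503e+5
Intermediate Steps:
x = 71544/15283 (x = 286176/61132 = 286176*(1/61132) = 71544/15283 ≈ 4.6813)
K = -71544/15283 (K = -1*71544/15283 = -71544/15283 ≈ -4.6813)
K + 235038 = -71544/15283 + 235038 = 3592014210/15283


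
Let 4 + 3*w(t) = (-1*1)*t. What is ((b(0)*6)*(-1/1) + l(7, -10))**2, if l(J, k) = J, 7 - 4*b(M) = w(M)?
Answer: 121/4 ≈ 30.250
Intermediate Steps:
w(t) = -4/3 - t/3 (w(t) = -4/3 + ((-1*1)*t)/3 = -4/3 + (-t)/3 = -4/3 - t/3)
b(M) = 25/12 + M/12 (b(M) = 7/4 - (-4/3 - M/3)/4 = 7/4 + (1/3 + M/12) = 25/12 + M/12)
((b(0)*6)*(-1/1) + l(7, -10))**2 = (((25/12 + (1/12)*0)*6)*(-1/1) + 7)**2 = (((25/12 + 0)*6)*(-1*1) + 7)**2 = (((25/12)*6)*(-1) + 7)**2 = ((25/2)*(-1) + 7)**2 = (-25/2 + 7)**2 = (-11/2)**2 = 121/4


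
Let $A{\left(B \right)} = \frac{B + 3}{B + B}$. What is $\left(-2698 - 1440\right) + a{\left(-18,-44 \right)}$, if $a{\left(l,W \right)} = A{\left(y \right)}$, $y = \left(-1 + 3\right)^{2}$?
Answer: $- \frac{33097}{8} \approx -4137.1$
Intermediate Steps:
$y = 4$ ($y = 2^{2} = 4$)
$A{\left(B \right)} = \frac{3 + B}{2 B}$
$a{\left(l,W \right)} = \frac{7}{8}$ ($a{\left(l,W \right)} = \frac{3 + 4}{2 \cdot 4} = \frac{1}{2} \cdot \frac{1}{4} \cdot 7 = \frac{7}{8}$)
$\left(-2698 - 1440\right) + a{\left(-18,-44 \right)} = \left(-2698 - 1440\right) + \frac{7}{8} = -4138 + \frac{7}{8} = - \frac{33097}{8}$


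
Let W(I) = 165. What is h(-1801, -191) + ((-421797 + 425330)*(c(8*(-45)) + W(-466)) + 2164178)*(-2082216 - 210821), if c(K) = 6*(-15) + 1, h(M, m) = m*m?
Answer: -5578238970901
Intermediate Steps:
h(M, m) = m²
c(K) = -89 (c(K) = -90 + 1 = -89)
h(-1801, -191) + ((-421797 + 425330)*(c(8*(-45)) + W(-466)) + 2164178)*(-2082216 - 210821) = (-191)² + ((-421797 + 425330)*(-89 + 165) + 2164178)*(-2082216 - 210821) = 36481 + (3533*76 + 2164178)*(-2293037) = 36481 + (268508 + 2164178)*(-2293037) = 36481 + 2432686*(-2293037) = 36481 - 5578239007382 = -5578238970901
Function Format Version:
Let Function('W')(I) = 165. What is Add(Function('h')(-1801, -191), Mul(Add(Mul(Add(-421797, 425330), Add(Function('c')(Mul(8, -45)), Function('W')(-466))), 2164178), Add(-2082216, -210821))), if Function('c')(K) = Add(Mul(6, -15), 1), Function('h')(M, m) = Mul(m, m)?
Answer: -5578238970901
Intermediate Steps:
Function('h')(M, m) = Pow(m, 2)
Function('c')(K) = -89 (Function('c')(K) = Add(-90, 1) = -89)
Add(Function('h')(-1801, -191), Mul(Add(Mul(Add(-421797, 425330), Add(Function('c')(Mul(8, -45)), Function('W')(-466))), 2164178), Add(-2082216, -210821))) = Add(Pow(-191, 2), Mul(Add(Mul(Add(-421797, 425330), Add(-89, 165)), 2164178), Add(-2082216, -210821))) = Add(36481, Mul(Add(Mul(3533, 76), 2164178), -2293037)) = Add(36481, Mul(Add(268508, 2164178), -2293037)) = Add(36481, Mul(2432686, -2293037)) = Add(36481, -5578239007382) = -5578238970901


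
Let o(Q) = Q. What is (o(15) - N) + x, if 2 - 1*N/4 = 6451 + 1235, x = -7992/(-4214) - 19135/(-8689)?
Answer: 563055828662/18307723 ≈ 30755.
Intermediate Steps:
x = 75038689/18307723 (x = -7992*(-1/4214) - 19135*(-1/8689) = 3996/2107 + 19135/8689 = 75038689/18307723 ≈ 4.0987)
N = -30736 (N = 8 - 4*(6451 + 1235) = 8 - 4*7686 = 8 - 30744 = -30736)
(o(15) - N) + x = (15 - 1*(-30736)) + 75038689/18307723 = (15 + 30736) + 75038689/18307723 = 30751 + 75038689/18307723 = 563055828662/18307723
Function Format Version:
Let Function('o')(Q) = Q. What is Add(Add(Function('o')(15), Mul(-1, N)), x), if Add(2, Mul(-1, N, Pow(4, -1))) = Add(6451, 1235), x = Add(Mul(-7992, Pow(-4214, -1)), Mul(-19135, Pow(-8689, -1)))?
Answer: Rational(563055828662, 18307723) ≈ 30755.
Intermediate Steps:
x = Rational(75038689, 18307723) (x = Add(Mul(-7992, Rational(-1, 4214)), Mul(-19135, Rational(-1, 8689))) = Add(Rational(3996, 2107), Rational(19135, 8689)) = Rational(75038689, 18307723) ≈ 4.0987)
N = -30736 (N = Add(8, Mul(-4, Add(6451, 1235))) = Add(8, Mul(-4, 7686)) = Add(8, -30744) = -30736)
Add(Add(Function('o')(15), Mul(-1, N)), x) = Add(Add(15, Mul(-1, -30736)), Rational(75038689, 18307723)) = Add(Add(15, 30736), Rational(75038689, 18307723)) = Add(30751, Rational(75038689, 18307723)) = Rational(563055828662, 18307723)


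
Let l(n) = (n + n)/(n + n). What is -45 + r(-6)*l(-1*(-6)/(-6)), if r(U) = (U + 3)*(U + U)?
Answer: -9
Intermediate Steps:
r(U) = 2*U*(3 + U) (r(U) = (3 + U)*(2*U) = 2*U*(3 + U))
l(n) = 1 (l(n) = (2*n)/((2*n)) = (2*n)*(1/(2*n)) = 1)
-45 + r(-6)*l(-1*(-6)/(-6)) = -45 + (2*(-6)*(3 - 6))*1 = -45 + (2*(-6)*(-3))*1 = -45 + 36*1 = -45 + 36 = -9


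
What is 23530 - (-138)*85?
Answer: 35260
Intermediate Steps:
23530 - (-138)*85 = 23530 - 1*(-11730) = 23530 + 11730 = 35260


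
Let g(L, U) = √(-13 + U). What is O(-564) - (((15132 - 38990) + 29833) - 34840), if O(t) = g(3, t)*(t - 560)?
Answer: 28865 - 1124*I*√577 ≈ 28865.0 - 26999.0*I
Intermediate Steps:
O(t) = √(-13 + t)*(-560 + t) (O(t) = √(-13 + t)*(t - 560) = √(-13 + t)*(-560 + t))
O(-564) - (((15132 - 38990) + 29833) - 34840) = √(-13 - 564)*(-560 - 564) - (((15132 - 38990) + 29833) - 34840) = √(-577)*(-1124) - ((-23858 + 29833) - 34840) = (I*√577)*(-1124) - (5975 - 34840) = -1124*I*√577 - 1*(-28865) = -1124*I*√577 + 28865 = 28865 - 1124*I*√577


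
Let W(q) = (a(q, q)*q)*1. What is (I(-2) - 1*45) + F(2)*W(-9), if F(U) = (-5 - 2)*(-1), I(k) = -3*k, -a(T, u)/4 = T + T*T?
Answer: 18105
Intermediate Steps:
a(T, u) = -4*T - 4*T² (a(T, u) = -4*(T + T*T) = -4*(T + T²) = -4*T - 4*T²)
F(U) = 7 (F(U) = -7*(-1) = 7)
W(q) = -4*q²*(1 + q) (W(q) = ((-4*q*(1 + q))*q)*1 = -4*q²*(1 + q)*1 = -4*q²*(1 + q))
(I(-2) - 1*45) + F(2)*W(-9) = (-3*(-2) - 1*45) + 7*(4*(-9)²*(-1 - 1*(-9))) = (6 - 45) + 7*(4*81*(-1 + 9)) = -39 + 7*(4*81*8) = -39 + 7*2592 = -39 + 18144 = 18105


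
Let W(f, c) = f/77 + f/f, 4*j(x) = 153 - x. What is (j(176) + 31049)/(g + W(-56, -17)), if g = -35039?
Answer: -1365903/1541704 ≈ -0.88597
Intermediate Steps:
j(x) = 153/4 - x/4 (j(x) = (153 - x)/4 = 153/4 - x/4)
W(f, c) = 1 + f/77 (W(f, c) = f*(1/77) + 1 = f/77 + 1 = 1 + f/77)
(j(176) + 31049)/(g + W(-56, -17)) = ((153/4 - ¼*176) + 31049)/(-35039 + (1 + (1/77)*(-56))) = ((153/4 - 44) + 31049)/(-35039 + (1 - 8/11)) = (-23/4 + 31049)/(-35039 + 3/11) = 124173/(4*(-385426/11)) = (124173/4)*(-11/385426) = -1365903/1541704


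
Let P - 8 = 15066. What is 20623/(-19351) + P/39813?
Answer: -529366525/770421363 ≈ -0.68711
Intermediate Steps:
P = 15074 (P = 8 + 15066 = 15074)
20623/(-19351) + P/39813 = 20623/(-19351) + 15074/39813 = 20623*(-1/19351) + 15074*(1/39813) = -20623/19351 + 15074/39813 = -529366525/770421363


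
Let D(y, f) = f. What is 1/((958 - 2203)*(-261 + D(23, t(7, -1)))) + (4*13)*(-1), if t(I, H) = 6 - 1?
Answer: -16573439/318720 ≈ -52.000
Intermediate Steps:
t(I, H) = 5
1/((958 - 2203)*(-261 + D(23, t(7, -1)))) + (4*13)*(-1) = 1/((958 - 2203)*(-261 + 5)) + (4*13)*(-1) = 1/(-1245*(-256)) + 52*(-1) = 1/318720 - 52 = -16573439/318720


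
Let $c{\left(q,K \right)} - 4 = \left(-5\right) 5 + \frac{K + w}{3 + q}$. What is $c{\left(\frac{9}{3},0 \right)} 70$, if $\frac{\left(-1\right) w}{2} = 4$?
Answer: $- \frac{4690}{3} \approx -1563.3$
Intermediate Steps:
$w = -8$ ($w = \left(-2\right) 4 = -8$)
$c{\left(q,K \right)} = -21 + \frac{-8 + K}{3 + q}$ ($c{\left(q,K \right)} = 4 + \left(\left(-5\right) 5 + \frac{K - 8}{3 + q}\right) = 4 + \left(-25 + \frac{-8 + K}{3 + q}\right) = -21 + \frac{-8 + K}{3 + q}$)
$c{\left(\frac{9}{3},0 \right)} 70 = \frac{-71 + 0 - 21 \cdot \frac{9}{3}}{3 + \frac{9}{3}} \cdot 70 = \frac{-71 + 0 - 21 \cdot 9 \cdot \frac{1}{3}}{3 + 9 \cdot \frac{1}{3}} \cdot 70 = \frac{-71 + 0 - 63}{3 + 3} \cdot 70 = \frac{-71 + 0 - 63}{6} \cdot 70 = \frac{1}{6} \left(-134\right) 70 = \left(- \frac{67}{3}\right) 70 = - \frac{4690}{3}$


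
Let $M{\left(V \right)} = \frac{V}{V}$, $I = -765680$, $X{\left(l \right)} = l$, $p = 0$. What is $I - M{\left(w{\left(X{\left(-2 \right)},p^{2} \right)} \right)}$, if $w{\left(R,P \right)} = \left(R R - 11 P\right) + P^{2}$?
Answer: $-765681$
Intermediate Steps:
$w{\left(R,P \right)} = P^{2} + R^{2} - 11 P$ ($w{\left(R,P \right)} = \left(R^{2} - 11 P\right) + P^{2} = P^{2} + R^{2} - 11 P$)
$M{\left(V \right)} = 1$
$I - M{\left(w{\left(X{\left(-2 \right)},p^{2} \right)} \right)} = -765680 - 1 = -765681$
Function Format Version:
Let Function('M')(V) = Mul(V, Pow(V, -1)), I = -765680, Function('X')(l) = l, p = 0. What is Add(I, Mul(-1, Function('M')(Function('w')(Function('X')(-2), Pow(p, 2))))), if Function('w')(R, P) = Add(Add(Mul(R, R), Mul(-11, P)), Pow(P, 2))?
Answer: -765681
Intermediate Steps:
Function('w')(R, P) = Add(Pow(P, 2), Pow(R, 2), Mul(-11, P)) (Function('w')(R, P) = Add(Add(Pow(R, 2), Mul(-11, P)), Pow(P, 2)) = Add(Pow(P, 2), Pow(R, 2), Mul(-11, P)))
Function('M')(V) = 1
Add(I, Mul(-1, Function('M')(Function('w')(Function('X')(-2), Pow(p, 2))))) = Add(-765680, Mul(-1, 1)) = Add(-765680, -1) = -765681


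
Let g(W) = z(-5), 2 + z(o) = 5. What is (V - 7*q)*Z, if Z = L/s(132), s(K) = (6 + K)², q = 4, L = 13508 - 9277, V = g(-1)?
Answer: -105775/19044 ≈ -5.5542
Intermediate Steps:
z(o) = 3 (z(o) = -2 + 5 = 3)
g(W) = 3
V = 3
L = 4231
Z = 4231/19044 (Z = 4231/((6 + 132)²) = 4231/(138²) = 4231/19044 ≈ 0.22217)
(V - 7*q)*Z = (3 - 7*4)*(4231/19044) = (3 - 28)*(4231/19044) = -25*4231/19044 = -105775/19044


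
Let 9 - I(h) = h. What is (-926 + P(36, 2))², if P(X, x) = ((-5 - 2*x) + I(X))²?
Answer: 136900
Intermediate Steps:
I(h) = 9 - h
P(X, x) = (4 - X - 2*x)² (P(X, x) = ((-5 - 2*x) + (9 - X))² = (4 - X - 2*x)²)
(-926 + P(36, 2))² = (-926 + (-4 + 36 + 2*2)²)² = (-926 + (-4 + 36 + 4)²)² = (-926 + 36²)² = (-926 + 1296)² = 370² = 136900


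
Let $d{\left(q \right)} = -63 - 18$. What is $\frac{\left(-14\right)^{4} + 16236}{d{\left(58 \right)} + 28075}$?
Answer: $\frac{27326}{13997} \approx 1.9523$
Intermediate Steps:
$d{\left(q \right)} = -81$ ($d{\left(q \right)} = -63 - 18 = -81$)
$\frac{\left(-14\right)^{4} + 16236}{d{\left(58 \right)} + 28075} = \frac{\left(-14\right)^{4} + 16236}{-81 + 28075} = \frac{38416 + 16236}{27994} = 54652 \cdot \frac{1}{27994} = \frac{27326}{13997}$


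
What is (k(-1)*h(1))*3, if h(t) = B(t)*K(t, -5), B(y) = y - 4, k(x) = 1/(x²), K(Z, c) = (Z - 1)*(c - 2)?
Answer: 0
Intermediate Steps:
K(Z, c) = (-1 + Z)*(-2 + c)
k(x) = x⁻²
B(y) = -4 + y
h(t) = (-4 + t)*(7 - 7*t) (h(t) = (-4 + t)*(2 - 1*(-5) - 2*t + t*(-5)) = (-4 + t)*(2 + 5 - 2*t - 5*t) = (-4 + t)*(7 - 7*t))
(k(-1)*h(1))*3 = ((7*(1 - 1*1)*(-4 + 1))/(-1)²)*3 = (1*(7*(1 - 1)*(-3)))*3 = (1*(7*0*(-3)))*3 = (1*0)*3 = 0*3 = 0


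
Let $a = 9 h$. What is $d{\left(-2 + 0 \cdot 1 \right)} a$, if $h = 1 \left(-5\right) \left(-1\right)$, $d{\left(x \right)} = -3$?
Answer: $-135$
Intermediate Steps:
$h = 5$ ($h = \left(-5\right) \left(-1\right) = 5$)
$a = 45$ ($a = 9 \cdot 5 = 45$)
$d{\left(-2 + 0 \cdot 1 \right)} a = \left(-3\right) 45 = -135$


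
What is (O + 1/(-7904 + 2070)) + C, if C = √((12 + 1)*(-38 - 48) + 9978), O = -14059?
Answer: -82020207/5834 + 2*√2215 ≈ -13965.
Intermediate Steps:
C = 2*√2215 (C = √(13*(-86) + 9978) = √(-1118 + 9978) = √8860 = 2*√2215 ≈ 94.128)
(O + 1/(-7904 + 2070)) + C = (-14059 + 1/(-7904 + 2070)) + 2*√2215 = (-14059 + 1/(-5834)) + 2*√2215 = (-14059 - 1/5834) + 2*√2215 = -82020207/5834 + 2*√2215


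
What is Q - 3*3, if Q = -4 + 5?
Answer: -8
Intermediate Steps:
Q = 1
Q - 3*3 = 1 - 3*3 = 1 - 9 = -8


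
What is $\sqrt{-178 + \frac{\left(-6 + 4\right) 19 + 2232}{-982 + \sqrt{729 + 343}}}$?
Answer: $\frac{\sqrt{-88495 + 356 \sqrt{67}}}{\sqrt{491 - 2 \sqrt{67}}} \approx 13.428 i$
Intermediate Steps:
$\sqrt{-178 + \frac{\left(-6 + 4\right) 19 + 2232}{-982 + \sqrt{729 + 343}}} = \sqrt{-178 + \frac{\left(-2\right) 19 + 2232}{-982 + \sqrt{1072}}} = \sqrt{-178 + \frac{-38 + 2232}{-982 + 4 \sqrt{67}}} = \sqrt{-178 + \frac{2194}{-982 + 4 \sqrt{67}}}$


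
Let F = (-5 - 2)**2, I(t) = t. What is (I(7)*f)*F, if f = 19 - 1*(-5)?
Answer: 8232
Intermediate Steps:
F = 49 (F = (-7)**2 = 49)
f = 24 (f = 19 + 5 = 24)
(I(7)*f)*F = (7*24)*49 = 168*49 = 8232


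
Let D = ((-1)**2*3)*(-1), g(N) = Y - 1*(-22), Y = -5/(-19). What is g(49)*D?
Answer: -1269/19 ≈ -66.789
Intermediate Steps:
Y = 5/19 (Y = -5*(-1/19) = 5/19 ≈ 0.26316)
g(N) = 423/19 (g(N) = 5/19 - 1*(-22) = 5/19 + 22 = 423/19)
D = -3 (D = (1*3)*(-1) = 3*(-1) = -3)
g(49)*D = (423/19)*(-3) = -1269/19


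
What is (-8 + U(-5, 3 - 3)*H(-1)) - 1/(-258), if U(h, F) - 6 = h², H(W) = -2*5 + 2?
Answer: -66047/258 ≈ -256.00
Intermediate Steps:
H(W) = -8 (H(W) = -10 + 2 = -8)
U(h, F) = 6 + h²
(-8 + U(-5, 3 - 3)*H(-1)) - 1/(-258) = (-8 + (6 + (-5)²)*(-8)) - 1/(-258) = (-8 + (6 + 25)*(-8)) - 1*(-1/258) = (-8 + 31*(-8)) + 1/258 = (-8 - 248) + 1/258 = -256 + 1/258 = -66047/258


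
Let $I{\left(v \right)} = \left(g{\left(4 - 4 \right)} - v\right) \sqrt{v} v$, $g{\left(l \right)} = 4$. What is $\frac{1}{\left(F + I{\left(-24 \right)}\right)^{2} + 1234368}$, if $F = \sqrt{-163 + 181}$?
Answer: $\frac{i}{18 \left(- 533535 i + 896 \sqrt{3}\right)} \approx -1.0413 \cdot 10^{-7} + 3.0288 \cdot 10^{-10} i$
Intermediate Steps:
$F = 3 \sqrt{2}$ ($F = \sqrt{18} = 3 \sqrt{2} \approx 4.2426$)
$I{\left(v \right)} = v^{\frac{3}{2}} \left(4 - v\right)$ ($I{\left(v \right)} = \left(4 - v\right) \sqrt{v} v = \sqrt{v} \left(4 - v\right) v = v^{\frac{3}{2}} \left(4 - v\right)$)
$\frac{1}{\left(F + I{\left(-24 \right)}\right)^{2} + 1234368} = \frac{1}{\left(3 \sqrt{2} + \left(-24\right)^{\frac{3}{2}} \left(4 - -24\right)\right)^{2} + 1234368} = \frac{1}{\left(3 \sqrt{2} + - 48 i \sqrt{6} \left(4 + 24\right)\right)^{2} + 1234368} = \frac{1}{\left(3 \sqrt{2} + - 48 i \sqrt{6} \cdot 28\right)^{2} + 1234368} = \frac{1}{\left(3 \sqrt{2} - 1344 i \sqrt{6}\right)^{2} + 1234368} = \frac{1}{1234368 + \left(3 \sqrt{2} - 1344 i \sqrt{6}\right)^{2}}$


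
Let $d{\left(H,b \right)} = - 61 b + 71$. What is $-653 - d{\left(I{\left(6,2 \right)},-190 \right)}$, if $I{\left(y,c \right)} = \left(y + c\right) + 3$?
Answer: $-12314$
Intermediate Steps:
$I{\left(y,c \right)} = 3 + c + y$ ($I{\left(y,c \right)} = \left(c + y\right) + 3 = 3 + c + y$)
$d{\left(H,b \right)} = 71 - 61 b$
$-653 - d{\left(I{\left(6,2 \right)},-190 \right)} = -653 - \left(71 - -11590\right) = -653 - \left(71 + 11590\right) = -653 - 11661 = -12314$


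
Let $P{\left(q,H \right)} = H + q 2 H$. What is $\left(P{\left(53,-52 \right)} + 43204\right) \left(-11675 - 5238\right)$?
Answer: $-636605320$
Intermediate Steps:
$P{\left(q,H \right)} = H + 2 H q$ ($P{\left(q,H \right)} = H + 2 q H = H + 2 H q$)
$\left(P{\left(53,-52 \right)} + 43204\right) \left(-11675 - 5238\right) = \left(- 52 \left(1 + 2 \cdot 53\right) + 43204\right) \left(-11675 - 5238\right) = \left(- 52 \left(1 + 106\right) + 43204\right) \left(-16913\right) = \left(\left(-52\right) 107 + 43204\right) \left(-16913\right) = \left(-5564 + 43204\right) \left(-16913\right) = 37640 \left(-16913\right) = -636605320$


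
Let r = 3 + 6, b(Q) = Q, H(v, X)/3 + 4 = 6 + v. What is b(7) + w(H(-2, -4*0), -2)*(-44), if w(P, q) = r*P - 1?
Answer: 51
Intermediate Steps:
H(v, X) = 6 + 3*v (H(v, X) = -12 + 3*(6 + v) = -12 + (18 + 3*v) = 6 + 3*v)
r = 9
w(P, q) = -1 + 9*P (w(P, q) = 9*P - 1 = -1 + 9*P)
b(7) + w(H(-2, -4*0), -2)*(-44) = 7 + (-1 + 9*(6 + 3*(-2)))*(-44) = 7 + (-1 + 9*(6 - 6))*(-44) = 7 + (-1 + 9*0)*(-44) = 7 + (-1 + 0)*(-44) = 7 - 1*(-44) = 7 + 44 = 51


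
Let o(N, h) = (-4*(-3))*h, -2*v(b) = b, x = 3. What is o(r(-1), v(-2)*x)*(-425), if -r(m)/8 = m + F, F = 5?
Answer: -15300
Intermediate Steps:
v(b) = -b/2
r(m) = -40 - 8*m (r(m) = -8*(m + 5) = -8*(5 + m) = -40 - 8*m)
o(N, h) = 12*h
o(r(-1), v(-2)*x)*(-425) = (12*(-½*(-2)*3))*(-425) = (12*(1*3))*(-425) = (12*3)*(-425) = 36*(-425) = -15300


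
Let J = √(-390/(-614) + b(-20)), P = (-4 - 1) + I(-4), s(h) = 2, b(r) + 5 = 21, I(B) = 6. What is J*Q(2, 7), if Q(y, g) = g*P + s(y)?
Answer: 9*√1567849/307 ≈ 36.708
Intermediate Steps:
b(r) = 16 (b(r) = -5 + 21 = 16)
P = 1 (P = (-4 - 1) + 6 = -5 + 6 = 1)
Q(y, g) = 2 + g (Q(y, g) = g*1 + 2 = g + 2 = 2 + g)
J = √1567849/307 (J = √(-390/(-614) + 16) = √(-390*(-1/614) + 16) = √(195/307 + 16) = √(5107/307) = √1567849/307 ≈ 4.0786)
J*Q(2, 7) = (√1567849/307)*(2 + 7) = (√1567849/307)*9 = 9*√1567849/307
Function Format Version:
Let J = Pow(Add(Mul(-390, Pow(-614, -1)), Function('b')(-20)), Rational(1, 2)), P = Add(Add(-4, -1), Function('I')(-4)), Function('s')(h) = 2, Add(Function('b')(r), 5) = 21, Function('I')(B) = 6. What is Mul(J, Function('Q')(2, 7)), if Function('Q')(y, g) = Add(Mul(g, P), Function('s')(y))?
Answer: Mul(Rational(9, 307), Pow(1567849, Rational(1, 2))) ≈ 36.708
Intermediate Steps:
Function('b')(r) = 16 (Function('b')(r) = Add(-5, 21) = 16)
P = 1 (P = Add(Add(-4, -1), 6) = Add(-5, 6) = 1)
Function('Q')(y, g) = Add(2, g) (Function('Q')(y, g) = Add(Mul(g, 1), 2) = Add(g, 2) = Add(2, g))
J = Mul(Rational(1, 307), Pow(1567849, Rational(1, 2))) (J = Pow(Add(Mul(-390, Pow(-614, -1)), 16), Rational(1, 2)) = Pow(Add(Mul(-390, Rational(-1, 614)), 16), Rational(1, 2)) = Pow(Add(Rational(195, 307), 16), Rational(1, 2)) = Pow(Rational(5107, 307), Rational(1, 2)) = Mul(Rational(1, 307), Pow(1567849, Rational(1, 2))) ≈ 4.0786)
Mul(J, Function('Q')(2, 7)) = Mul(Mul(Rational(1, 307), Pow(1567849, Rational(1, 2))), Add(2, 7)) = Mul(Mul(Rational(1, 307), Pow(1567849, Rational(1, 2))), 9) = Mul(Rational(9, 307), Pow(1567849, Rational(1, 2)))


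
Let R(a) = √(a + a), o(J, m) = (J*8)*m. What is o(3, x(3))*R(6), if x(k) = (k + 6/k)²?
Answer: 1200*√3 ≈ 2078.5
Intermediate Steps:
o(J, m) = 8*J*m (o(J, m) = (8*J)*m = 8*J*m)
R(a) = √2*√a (R(a) = √(2*a) = √2*√a)
o(3, x(3))*R(6) = (8*3*((6 + 3²)²/3²))*(√2*√6) = (8*3*((6 + 9)²/9))*(2*√3) = (8*3*((⅑)*15²))*(2*√3) = (8*3*((⅑)*225))*(2*√3) = (8*3*25)*(2*√3) = 600*(2*√3) = 1200*√3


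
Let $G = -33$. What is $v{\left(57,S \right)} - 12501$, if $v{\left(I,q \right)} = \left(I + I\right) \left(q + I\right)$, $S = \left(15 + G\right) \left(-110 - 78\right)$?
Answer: $379773$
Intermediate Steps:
$S = 3384$ ($S = \left(15 - 33\right) \left(-110 - 78\right) = \left(-18\right) \left(-188\right) = 3384$)
$v{\left(I,q \right)} = 2 I \left(I + q\right)$
$v{\left(57,S \right)} - 12501 = 2 \cdot 57 \left(57 + 3384\right) - 12501 = 2 \cdot 57 \cdot 3441 - 12501 = 392274 - 12501 = 379773$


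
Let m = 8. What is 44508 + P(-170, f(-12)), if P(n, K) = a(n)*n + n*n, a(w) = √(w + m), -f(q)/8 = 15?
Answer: 73408 - 1530*I*√2 ≈ 73408.0 - 2163.7*I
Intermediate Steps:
f(q) = -120 (f(q) = -8*15 = -120)
a(w) = √(8 + w) (a(w) = √(w + 8) = √(8 + w))
P(n, K) = n² + n*√(8 + n) (P(n, K) = √(8 + n)*n + n*n = n*√(8 + n) + n² = n² + n*√(8 + n))
44508 + P(-170, f(-12)) = 44508 - 170*(-170 + √(8 - 170)) = 44508 - 170*(-170 + √(-162)) = 44508 - 170*(-170 + 9*I*√2) = 44508 + (28900 - 1530*I*√2) = 73408 - 1530*I*√2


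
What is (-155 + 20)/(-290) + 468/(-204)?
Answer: -1803/986 ≈ -1.8286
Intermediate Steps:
(-155 + 20)/(-290) + 468/(-204) = -135*(-1/290) + 468*(-1/204) = 27/58 - 39/17 = -1803/986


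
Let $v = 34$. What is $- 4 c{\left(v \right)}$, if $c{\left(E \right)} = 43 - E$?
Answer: $-36$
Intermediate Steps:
$- 4 c{\left(v \right)} = - 4 \left(43 - 34\right) = \left(-4\right) 9 = -36$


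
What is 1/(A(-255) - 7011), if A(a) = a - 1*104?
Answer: -1/7370 ≈ -0.00013569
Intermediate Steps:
A(a) = -104 + a (A(a) = a - 104 = -104 + a)
1/(A(-255) - 7011) = 1/((-104 - 255) - 7011) = 1/(-359 - 7011) = 1/(-7370) = -1/7370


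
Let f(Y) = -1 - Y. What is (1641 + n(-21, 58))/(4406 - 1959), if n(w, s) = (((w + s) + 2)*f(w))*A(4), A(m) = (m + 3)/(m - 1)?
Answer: 3461/2447 ≈ 1.4144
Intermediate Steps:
A(m) = (3 + m)/(-1 + m)
n(w, s) = 7*(-1 - w)*(2 + s + w)/3 (n(w, s) = (((w + s) + 2)*(-1 - w))*((3 + 4)/(-1 + 4)) = (((s + w) + 2)*(-1 - w))*(7/3) = ((2 + s + w)*(-1 - w))*((⅓)*7) = ((-1 - w)*(2 + s + w))*(7/3) = 7*(-1 - w)*(2 + s + w)/3)
(1641 + n(-21, 58))/(4406 - 1959) = (1641 - 7*(1 - 21)*(2 + 58 - 21)/3)/(4406 - 1959) = (1641 - 7/3*(-20)*39)/2447 = (1641 + 1820)*(1/2447) = 3461*(1/2447) = 3461/2447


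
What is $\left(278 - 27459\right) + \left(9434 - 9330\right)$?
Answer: $-27077$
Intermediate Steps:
$\left(278 - 27459\right) + \left(9434 - 9330\right) = -27181 + 104 = -27077$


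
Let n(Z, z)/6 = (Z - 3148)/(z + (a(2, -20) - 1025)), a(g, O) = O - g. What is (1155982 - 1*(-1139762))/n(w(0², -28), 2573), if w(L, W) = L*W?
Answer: -145971056/787 ≈ -1.8548e+5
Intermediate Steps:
n(Z, z) = 6*(-3148 + Z)/(-1047 + z) (n(Z, z) = 6*((Z - 3148)/(z + ((-20 - 1*2) - 1025))) = 6*((-3148 + Z)/(z + ((-20 - 2) - 1025))) = 6*((-3148 + Z)/(z + (-22 - 1025))) = 6*((-3148 + Z)/(z - 1047)) = 6*((-3148 + Z)/(-1047 + z)) = 6*(-3148 + Z)/(-1047 + z))
(1155982 - 1*(-1139762))/n(w(0², -28), 2573) = (1155982 - 1*(-1139762))/((6*(-3148 + 0²*(-28))/(-1047 + 2573))) = (1155982 + 1139762)/((6*(-3148 + 0*(-28))/1526)) = 2295744/((6*(1/1526)*(-3148 + 0))) = 2295744/((6*(1/1526)*(-3148))) = 2295744/(-9444/763) = 2295744*(-763/9444) = -145971056/787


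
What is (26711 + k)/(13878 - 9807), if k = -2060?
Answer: 8217/1357 ≈ 6.0553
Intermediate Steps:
(26711 + k)/(13878 - 9807) = (26711 - 2060)/(13878 - 9807) = 24651/4071 = 24651*(1/4071) = 8217/1357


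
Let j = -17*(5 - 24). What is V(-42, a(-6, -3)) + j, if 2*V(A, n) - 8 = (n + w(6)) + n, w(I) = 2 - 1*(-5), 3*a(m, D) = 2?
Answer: 1987/6 ≈ 331.17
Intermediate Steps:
j = 323 (j = -17*(-19) = 323)
a(m, D) = 2/3 (a(m, D) = (1/3)*2 = 2/3)
w(I) = 7 (w(I) = 2 + 5 = 7)
V(A, n) = 15/2 + n (V(A, n) = 4 + ((n + 7) + n)/2 = 4 + ((7 + n) + n)/2 = 4 + (7 + 2*n)/2 = 4 + (7/2 + n) = 15/2 + n)
V(-42, a(-6, -3)) + j = (15/2 + 2/3) + 323 = 49/6 + 323 = 1987/6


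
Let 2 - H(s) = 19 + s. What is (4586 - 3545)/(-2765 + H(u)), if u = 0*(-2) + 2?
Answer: -347/928 ≈ -0.37392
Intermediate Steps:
u = 2 (u = 0 + 2 = 2)
H(s) = -17 - s (H(s) = 2 - (19 + s) = 2 + (-19 - s) = -17 - s)
(4586 - 3545)/(-2765 + H(u)) = (4586 - 3545)/(-2765 + (-17 - 1*2)) = 1041/(-2765 + (-17 - 2)) = 1041/(-2765 - 19) = 1041/(-2784) = 1041*(-1/2784) = -347/928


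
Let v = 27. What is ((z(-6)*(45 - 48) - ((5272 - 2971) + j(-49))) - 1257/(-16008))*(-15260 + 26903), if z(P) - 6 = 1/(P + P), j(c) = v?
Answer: -145729644429/5336 ≈ -2.7311e+7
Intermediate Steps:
j(c) = 27
z(P) = 6 + 1/(2*P) (z(P) = 6 + 1/(P + P) = 6 + 1/(2*P))
((z(-6)*(45 - 48) - ((5272 - 2971) + j(-49))) - 1257/(-16008))*(-15260 + 26903) = (((6 + (½)/(-6))*(45 - 48) - ((5272 - 2971) + 27)) - 1257/(-16008))*(-15260 + 26903) = (((6 + (½)*(-⅙))*(-3) - (2301 + 27)) - 1257*(-1/16008))*11643 = (((6 - 1/12)*(-3) - 1*2328) + 419/5336)*11643 = (((71/12)*(-3) - 2328) + 419/5336)*11643 = ((-71/4 - 2328) + 419/5336)*11643 = (-9383/4 + 419/5336)*11643 = -12516503/5336*11643 = -145729644429/5336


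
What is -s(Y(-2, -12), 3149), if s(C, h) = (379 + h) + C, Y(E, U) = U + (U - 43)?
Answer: -3461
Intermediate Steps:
Y(E, U) = -43 + 2*U (Y(E, U) = U + (-43 + U) = -43 + 2*U)
s(C, h) = 379 + C + h
-s(Y(-2, -12), 3149) = -(379 + (-43 + 2*(-12)) + 3149) = -(379 + (-43 - 24) + 3149) = -(379 - 67 + 3149) = -1*3461 = -3461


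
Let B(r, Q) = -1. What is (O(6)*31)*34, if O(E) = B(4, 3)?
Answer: -1054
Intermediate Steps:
O(E) = -1
(O(6)*31)*34 = -1*31*34 = -31*34 = -1054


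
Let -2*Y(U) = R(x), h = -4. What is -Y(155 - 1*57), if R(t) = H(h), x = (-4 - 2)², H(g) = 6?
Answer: 3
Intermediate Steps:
x = 36 (x = (-6)² = 36)
R(t) = 6
Y(U) = -3 (Y(U) = -½*6 = -3)
-Y(155 - 1*57) = -1*(-3) = 3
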